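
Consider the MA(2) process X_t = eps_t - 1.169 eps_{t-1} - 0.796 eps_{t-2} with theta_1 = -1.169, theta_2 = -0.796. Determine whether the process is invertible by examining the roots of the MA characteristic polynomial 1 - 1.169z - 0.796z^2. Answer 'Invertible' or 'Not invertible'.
\text{Not invertible}

The MA(q) characteristic polynomial is P(z) = 1 - 1.169z - 0.796z^2.
Invertibility requires all roots to lie outside the unit circle, i.e. |z| > 1 for every root.
Set 1 + (-1.169) z + (-0.796) z^2 = 0, i.e. a z^2 + b z + c = 0 with a = -0.796, b = -1.169, c = 1.
Discriminant D = b^2 - 4ac = (-1.169)^2 - 4*(-0.796)*1 = 1.366561 - (-3.184) = 4.550561.
D >= 0, so the roots are real: z = (-b +/- sqrt(D)) / (2a) = (1.169 +/- 2.133204) / (-1.592).
  z_1 = (1.169 + 2.133204) / (-1.592) = -2.0742,   |z_1| = 2.0742.
  z_2 = (1.169 - 2.133204) / (-1.592) = 0.6057,   |z_2| = 0.6057.
Moduli of all roots: 2.0742, 0.6057.
All moduli strictly greater than 1? No.
Verdict: Not invertible.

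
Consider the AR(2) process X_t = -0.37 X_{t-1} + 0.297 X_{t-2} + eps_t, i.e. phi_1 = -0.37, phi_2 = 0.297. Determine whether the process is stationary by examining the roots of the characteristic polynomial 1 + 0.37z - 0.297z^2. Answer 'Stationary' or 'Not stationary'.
\text{Stationary}

The AR(p) characteristic polynomial is P(z) = 1 + 0.37z - 0.297z^2.
Stationarity requires all roots to lie outside the unit circle, i.e. |z| > 1 for every root.
Set 1 + (0.37) z + (-0.297) z^2 = 0, i.e. a z^2 + b z + c = 0 with a = -0.297, b = 0.37, c = 1.
Discriminant D = b^2 - 4ac = (0.37)^2 - 4*(-0.297)*1 = 0.1369 - (-1.188) = 1.3249.
D >= 0, so the roots are real: z = (-b +/- sqrt(D)) / (2a) = (-0.37 +/- 1.151043) / (-0.594).
  z_1 = (-0.37 + 1.151043) / (-0.594) = -1.3149,   |z_1| = 1.3149.
  z_2 = (-0.37 - 1.151043) / (-0.594) = 2.5607,   |z_2| = 2.5607.
Moduli of all roots: 1.3149, 2.5607.
All moduli strictly greater than 1? Yes.
Verdict: Stationary.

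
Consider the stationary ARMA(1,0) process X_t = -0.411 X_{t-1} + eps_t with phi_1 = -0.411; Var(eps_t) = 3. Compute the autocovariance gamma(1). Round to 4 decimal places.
\gamma(1) = -1.4836

Multiply the model equation by X_{t-k} and take expectations. With theta_0 = psi_0 = 1 and psi_j the MA(infinity) weights, this gives
  gamma(k) - sum_i phi_i gamma(k-i) = c_k,
  c_k = sigma^2 * sum_{j=k..q} theta_j psi_{j-k}   (c_k = 0 for k > q),
using gamma(-m) = gamma(m).
Pure AR (q = 0): c_0 = sigma^2 = 3, c_k = 0 for k >= 1.
Equations for k = 0 and k = 1 (AR order 1):
  gamma(0) = phi_1 gamma(1) + c_0
  gamma(1) = phi_1 gamma(0) + c_1
Substituting the second into the first: gamma(0) (1 - phi_1^2) = c_0 + phi_1 c_1, so
  gamma(0) = c_0 / (1 - phi_1^2) = 3 / (1 - (-0.411)^2) = 3 / 0.831079 = 3.609765.
  gamma(1) = phi_1 gamma(0) = (-0.411)(3.609765) = -1.483613.
Therefore gamma(1) = -1.4836 (to 4 decimal places).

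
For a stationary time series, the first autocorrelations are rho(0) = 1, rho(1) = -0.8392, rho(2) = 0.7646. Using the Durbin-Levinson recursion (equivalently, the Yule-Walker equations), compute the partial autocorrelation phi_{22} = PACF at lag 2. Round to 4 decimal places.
\phi_{22} = 0.2040

The PACF at lag k is phi_{kk}, the last component of the solution
to the Yule-Walker system G_k phi = r_k where
  (G_k)_{ij} = rho(|i - j|), (r_k)_i = rho(i), i,j = 1..k.
Equivalently, Durbin-Levinson gives phi_{kk} iteratively:
  phi_{11} = rho(1)
  phi_{kk} = [rho(k) - sum_{j=1..k-1} phi_{k-1,j} rho(k-j)]
            / [1 - sum_{j=1..k-1} phi_{k-1,j} rho(j)],
  phi_{k,j} = phi_{k-1,j} - phi_{kk} phi_{k-1,k-j},  j = 1..k-1.
Step k = 1:
  phi_11 = rho(1) = -0.8392.
Step k = 2:
  phi_22 = [rho(2) - phi_11 rho(1)] / [1 - phi_11 rho(1)] = [0.7646 - (-0.8392)(-0.8392)] / [1 - (-0.8392)(-0.8392)]
         = 0.06034336 / 0.29574336 = 0.204.
Therefore phi_{22} = 0.2040.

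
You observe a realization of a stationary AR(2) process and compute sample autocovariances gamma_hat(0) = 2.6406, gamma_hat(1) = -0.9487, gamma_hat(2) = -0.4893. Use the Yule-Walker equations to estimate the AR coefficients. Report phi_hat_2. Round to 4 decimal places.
\hat\phi_{2} = -0.3610

The Yule-Walker equations for an AR(p) process read, in matrix form,
  Gamma_p phi = r_p,   with   (Gamma_p)_{ij} = gamma(|i - j|),
                       (r_p)_i = gamma(i),   i,j = 1..p.
Substitute the sample gammas (Toeplitz matrix and right-hand side of size 2):
  Gamma_p = [[2.6406, -0.9487], [-0.9487, 2.6406]]
  r_p     = [-0.9487, -0.4893]
Written out:
  2.6406 phi_1 - 0.9487 phi_2 = -0.9487
  -0.9487 phi_1 + 2.6406 phi_2 = -0.4893
Solve by Cramer's rule:
  det = gamma(0)^2 - gamma(1)^2 = (2.6406)^2 - (-0.9487)^2 = 6.97276836 - 0.90003169 = 6.07273667
  phi_hat_1 = [gamma(1) gamma(0) - gamma(1) gamma(2)] / det = [(-0.9487)(2.6406) - (-0.9487)(-0.4893)] / 6.07273667 = -2.96933613 / 6.07273667 = -0.489
  phi_hat_2 = [gamma(0) gamma(2) - gamma(1)^2] / det = [(2.6406)(-0.4893) - (-0.9487)^2] / 6.07273667 = -2.19207727 / 6.07273667 = -0.361
So phi_hat = [-0.4890, -0.3610].
Therefore phi_hat_2 = -0.3610.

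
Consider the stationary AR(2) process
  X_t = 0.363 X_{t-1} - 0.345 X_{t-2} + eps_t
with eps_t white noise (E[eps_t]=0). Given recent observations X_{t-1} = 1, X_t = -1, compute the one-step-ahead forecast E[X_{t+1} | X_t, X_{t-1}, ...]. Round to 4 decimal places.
E[X_{t+1} \mid \mathcal F_t] = -0.7080

For an AR(p) model X_t = c + sum_i phi_i X_{t-i} + eps_t, the
one-step-ahead conditional mean is
  E[X_{t+1} | X_t, ...] = c + sum_i phi_i X_{t+1-i}.
Substitute known values:
  E[X_{t+1} | ...] = (0.363) * (-1) + (-0.345) * (1)
                   = -0.7080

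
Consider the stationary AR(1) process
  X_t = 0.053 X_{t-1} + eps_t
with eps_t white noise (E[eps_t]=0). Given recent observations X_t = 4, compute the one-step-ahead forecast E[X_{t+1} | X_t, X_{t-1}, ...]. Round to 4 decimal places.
E[X_{t+1} \mid \mathcal F_t] = 0.2120

For an AR(p) model X_t = c + sum_i phi_i X_{t-i} + eps_t, the
one-step-ahead conditional mean is
  E[X_{t+1} | X_t, ...] = c + sum_i phi_i X_{t+1-i}.
Substitute known values:
  E[X_{t+1} | ...] = (0.053) * (4)
                   = 0.2120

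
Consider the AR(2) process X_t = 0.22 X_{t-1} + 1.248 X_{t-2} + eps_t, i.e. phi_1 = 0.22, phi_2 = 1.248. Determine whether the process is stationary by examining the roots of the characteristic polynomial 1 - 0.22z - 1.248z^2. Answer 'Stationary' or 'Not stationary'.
\text{Not stationary}

The AR(p) characteristic polynomial is P(z) = 1 - 0.22z - 1.248z^2.
Stationarity requires all roots to lie outside the unit circle, i.e. |z| > 1 for every root.
Set 1 + (-0.22) z + (-1.248) z^2 = 0, i.e. a z^2 + b z + c = 0 with a = -1.248, b = -0.22, c = 1.
Discriminant D = b^2 - 4ac = (-0.22)^2 - 4*(-1.248)*1 = 0.0484 - (-4.992) = 5.0404.
D >= 0, so the roots are real: z = (-b +/- sqrt(D)) / (2a) = (0.22 +/- 2.245084) / (-2.496).
  z_1 = (0.22 + 2.245084) / (-2.496) = -0.9876,   |z_1| = 0.9876.
  z_2 = (0.22 - 2.245084) / (-2.496) = 0.8113,   |z_2| = 0.8113.
Moduli of all roots: 0.9876, 0.8113.
All moduli strictly greater than 1? No.
Verdict: Not stationary.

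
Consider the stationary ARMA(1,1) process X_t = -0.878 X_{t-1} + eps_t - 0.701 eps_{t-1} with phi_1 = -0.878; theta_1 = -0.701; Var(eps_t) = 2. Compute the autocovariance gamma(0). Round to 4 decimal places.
\gamma(0) = 23.7640

Multiply the model equation by X_{t-k} and take expectations. With theta_0 = psi_0 = 1 and psi_j the MA(infinity) weights, this gives
  gamma(k) - sum_i phi_i gamma(k-i) = c_k,
  c_k = sigma^2 * sum_{j=k..q} theta_j psi_{j-k}   (c_k = 0 for k > q),
using gamma(-m) = gamma(m).
psi-weights needed (psi_j = theta_j + sum_i phi_i psi_{j-i}):
  psi_1 = theta_1 + phi_1 = -0.701 + (-0.878) = -1.579
Right-hand sides:
  c_0 = sigma^2 (1 + theta_1 psi_1) = 2 * (1 + (-0.701)(-1.579)) = 2 * 2.106879 = 4.213758
  c_1 = sigma^2 theta_1 = 2 * (-0.701) = -1.402
  c_2 = 0
Equations for k = 0 and k = 1 (AR order 1):
  gamma(0) = phi_1 gamma(1) + c_0
  gamma(1) = phi_1 gamma(0) + c_1
Substituting the second into the first: gamma(0) (1 - phi_1^2) = c_0 + phi_1 c_1, so
  gamma(0) = (c_0 + phi_1 c_1) / (1 - phi_1^2) = (4.213758 + (-0.878)(-1.402)) / (1 - (-0.878)^2) = 5.444714 / 0.229116 = 23.764006.
Therefore gamma(0) = 23.7640 (to 4 decimal places).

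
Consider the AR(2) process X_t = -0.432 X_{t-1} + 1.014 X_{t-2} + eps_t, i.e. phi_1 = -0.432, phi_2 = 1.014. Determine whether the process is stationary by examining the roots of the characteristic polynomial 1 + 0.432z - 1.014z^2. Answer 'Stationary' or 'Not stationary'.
\text{Not stationary}

The AR(p) characteristic polynomial is P(z) = 1 + 0.432z - 1.014z^2.
Stationarity requires all roots to lie outside the unit circle, i.e. |z| > 1 for every root.
Set 1 + (0.432) z + (-1.014) z^2 = 0, i.e. a z^2 + b z + c = 0 with a = -1.014, b = 0.432, c = 1.
Discriminant D = b^2 - 4ac = (0.432)^2 - 4*(-1.014)*1 = 0.186624 - (-4.056) = 4.242624.
D >= 0, so the roots are real: z = (-b +/- sqrt(D)) / (2a) = (-0.432 +/- 2.059763) / (-2.028).
  z_1 = (-0.432 + 2.059763) / (-2.028) = -0.8026,   |z_1| = 0.8026.
  z_2 = (-0.432 - 2.059763) / (-2.028) = 1.2287,   |z_2| = 1.2287.
Moduli of all roots: 0.8026, 1.2287.
All moduli strictly greater than 1? No.
Verdict: Not stationary.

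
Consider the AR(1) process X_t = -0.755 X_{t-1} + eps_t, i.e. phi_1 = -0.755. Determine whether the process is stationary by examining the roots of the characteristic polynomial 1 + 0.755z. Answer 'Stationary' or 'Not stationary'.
\text{Stationary}

The AR(p) characteristic polynomial is P(z) = 1 + 0.755z.
Stationarity requires all roots to lie outside the unit circle, i.e. |z| > 1 for every root.
This is linear in z: 1 + (0.755) z = 0  =>  z = -1/(0.755) = -1.324503,  |z| = 1.324503.
Moduli of all roots: 1.3245.
All moduli strictly greater than 1? Yes.
Verdict: Stationary.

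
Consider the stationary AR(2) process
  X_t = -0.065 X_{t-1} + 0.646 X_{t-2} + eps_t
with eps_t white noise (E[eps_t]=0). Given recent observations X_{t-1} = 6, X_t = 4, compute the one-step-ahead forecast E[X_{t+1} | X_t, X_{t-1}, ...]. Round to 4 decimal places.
E[X_{t+1} \mid \mathcal F_t] = 3.6160

For an AR(p) model X_t = c + sum_i phi_i X_{t-i} + eps_t, the
one-step-ahead conditional mean is
  E[X_{t+1} | X_t, ...] = c + sum_i phi_i X_{t+1-i}.
Substitute known values:
  E[X_{t+1} | ...] = (-0.065) * (4) + (0.646) * (6)
                   = 3.6160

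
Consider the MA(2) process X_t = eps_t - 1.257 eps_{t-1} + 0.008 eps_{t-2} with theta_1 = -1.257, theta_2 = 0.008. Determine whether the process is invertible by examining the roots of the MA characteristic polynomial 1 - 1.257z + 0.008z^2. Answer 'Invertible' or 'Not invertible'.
\text{Not invertible}

The MA(q) characteristic polynomial is P(z) = 1 - 1.257z + 0.008z^2.
Invertibility requires all roots to lie outside the unit circle, i.e. |z| > 1 for every root.
Set 1 + (-1.257) z + (0.008) z^2 = 0, i.e. a z^2 + b z + c = 0 with a = 0.008, b = -1.257, c = 1.
Discriminant D = b^2 - 4ac = (-1.257)^2 - 4*(0.008)*1 = 1.580049 - (0.032) = 1.548049.
D >= 0, so the roots are real: z = (-b +/- sqrt(D)) / (2a) = (1.257 +/- 1.244206) / (0.016).
  z_1 = (1.257 + 1.244206) / (0.016) = 156.3254,   |z_1| = 156.3254.
  z_2 = (1.257 - 1.244206) / (0.016) = 0.7996,   |z_2| = 0.7996.
Moduli of all roots: 156.3254, 0.7996.
All moduli strictly greater than 1? No.
Verdict: Not invertible.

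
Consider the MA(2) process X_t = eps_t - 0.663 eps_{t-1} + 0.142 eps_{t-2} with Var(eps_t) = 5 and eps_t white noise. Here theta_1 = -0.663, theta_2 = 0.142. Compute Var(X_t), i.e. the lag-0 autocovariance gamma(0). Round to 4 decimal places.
\gamma(0) = 7.2987

For an MA(q) process X_t = eps_t + sum_i theta_i eps_{t-i} with
Var(eps_t) = sigma^2, the variance is
  gamma(0) = sigma^2 * (1 + sum_i theta_i^2).
  sum_i theta_i^2 = (-0.663)^2 + (0.142)^2 = 0.439569 + 0.020164 = 0.459733.
  gamma(0) = 5 * (1 + 0.459733) = 5 * 1.459733 = 7.298665, which rounds to 7.2987.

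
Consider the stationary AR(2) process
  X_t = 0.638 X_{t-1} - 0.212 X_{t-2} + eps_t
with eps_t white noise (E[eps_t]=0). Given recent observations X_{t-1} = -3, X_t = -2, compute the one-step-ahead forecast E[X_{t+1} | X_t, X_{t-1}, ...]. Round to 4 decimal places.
E[X_{t+1} \mid \mathcal F_t] = -0.6400

For an AR(p) model X_t = c + sum_i phi_i X_{t-i} + eps_t, the
one-step-ahead conditional mean is
  E[X_{t+1} | X_t, ...] = c + sum_i phi_i X_{t+1-i}.
Substitute known values:
  E[X_{t+1} | ...] = (0.638) * (-2) + (-0.212) * (-3)
                   = -0.6400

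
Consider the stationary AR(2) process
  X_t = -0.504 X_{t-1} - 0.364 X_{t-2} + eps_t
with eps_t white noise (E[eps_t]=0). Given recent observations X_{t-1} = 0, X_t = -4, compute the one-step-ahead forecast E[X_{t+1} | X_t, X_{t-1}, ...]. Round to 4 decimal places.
E[X_{t+1} \mid \mathcal F_t] = 2.0160

For an AR(p) model X_t = c + sum_i phi_i X_{t-i} + eps_t, the
one-step-ahead conditional mean is
  E[X_{t+1} | X_t, ...] = c + sum_i phi_i X_{t+1-i}.
Substitute known values:
  E[X_{t+1} | ...] = (-0.504) * (-4) + (-0.364) * (0)
                   = 2.0160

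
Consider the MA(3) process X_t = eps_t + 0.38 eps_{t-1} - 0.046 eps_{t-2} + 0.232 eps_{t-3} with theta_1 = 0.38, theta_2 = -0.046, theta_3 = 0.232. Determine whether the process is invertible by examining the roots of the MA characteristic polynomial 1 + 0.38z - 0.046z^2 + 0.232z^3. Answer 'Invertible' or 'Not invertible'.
\text{Invertible}

The MA(q) characteristic polynomial is P(z) = 1 + 0.38z - 0.046z^2 + 0.232z^3.
Invertibility requires all roots to lie outside the unit circle, i.e. |z| > 1 for every root.
Degree 3: look for a simple real root z0 first, then factor out (1 - z/z0) and solve the remaining quadratic.
Testing z0 = -1.25: P(-1.25) = 1 + (0.38)(-1.25) + (-0.046)(-1.25)^2 + (0.232)(-1.25)^3
  = 1 + (-0.475) + (-0.071875) + (-0.453125) = 0.  So z_0 = -1.25 is a root, |z_0| = 1.25.
Divide out the factor (1 + 0.8 z) = (1 - z/z0) (since 1/z0 = -0.8):
  P(z) = (1 + 0.8 z)(1 + (-0.42) z + (0.29) z^2)
  [check: z-coef -0.42 - (-0.8) = 0.38; z^2-coef 0.29 - (-0.8)(-0.42) = -0.046; z^3-coef -(-0.8)(0.29) = 0.232.]
Remaining roots from the quadratic factor 1 + (-0.42) z + (0.29) z^2:
  Set 1 + (-0.42) z + (0.29) z^2 = 0, i.e. a z^2 + b z + c = 0 with a = 0.29, b = -0.42, c = 1.
  Discriminant D = b^2 - 4ac = (-0.42)^2 - 4*(0.29)*1 = 0.1764 - (1.16) = -0.9836.
  D < 0, so the roots are the complex-conjugate pair z = (-b +/- i sqrt(-D)) / (2a) = 0.7241 +/- 1.7099i.
  For a conjugate pair |z|^2 = z * conj(z) = (product of roots) = c/a = 1/(0.29) = 3.448276, so |z| = sqrt(3.448276) = 1.857 for both roots.
Moduli of all roots: 1.2500, 1.8570, 1.8570.
All moduli strictly greater than 1? Yes.
Verdict: Invertible.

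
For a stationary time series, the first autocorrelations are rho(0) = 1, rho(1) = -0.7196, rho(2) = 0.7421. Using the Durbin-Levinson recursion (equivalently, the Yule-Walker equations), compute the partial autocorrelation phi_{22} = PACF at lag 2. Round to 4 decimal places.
\phi_{22} = 0.4651

The PACF at lag k is phi_{kk}, the last component of the solution
to the Yule-Walker system G_k phi = r_k where
  (G_k)_{ij} = rho(|i - j|), (r_k)_i = rho(i), i,j = 1..k.
Equivalently, Durbin-Levinson gives phi_{kk} iteratively:
  phi_{11} = rho(1)
  phi_{kk} = [rho(k) - sum_{j=1..k-1} phi_{k-1,j} rho(k-j)]
            / [1 - sum_{j=1..k-1} phi_{k-1,j} rho(j)],
  phi_{k,j} = phi_{k-1,j} - phi_{kk} phi_{k-1,k-j},  j = 1..k-1.
Step k = 1:
  phi_11 = rho(1) = -0.7196.
Step k = 2:
  phi_22 = [rho(2) - phi_11 rho(1)] / [1 - phi_11 rho(1)] = [0.7421 - (-0.7196)(-0.7196)] / [1 - (-0.7196)(-0.7196)]
         = 0.22427584 / 0.48217584 = 0.4651.
Therefore phi_{22} = 0.4651.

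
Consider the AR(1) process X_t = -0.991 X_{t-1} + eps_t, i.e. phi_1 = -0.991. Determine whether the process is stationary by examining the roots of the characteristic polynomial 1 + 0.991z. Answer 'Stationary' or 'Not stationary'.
\text{Stationary}

The AR(p) characteristic polynomial is P(z) = 1 + 0.991z.
Stationarity requires all roots to lie outside the unit circle, i.e. |z| > 1 for every root.
This is linear in z: 1 + (0.991) z = 0  =>  z = -1/(0.991) = -1.009082,  |z| = 1.009082.
Moduli of all roots: 1.0091.
All moduli strictly greater than 1? Yes.
Verdict: Stationary.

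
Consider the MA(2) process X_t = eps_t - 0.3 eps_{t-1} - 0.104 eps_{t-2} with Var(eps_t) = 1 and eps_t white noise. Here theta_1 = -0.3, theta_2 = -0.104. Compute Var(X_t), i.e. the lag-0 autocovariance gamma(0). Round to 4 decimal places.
\gamma(0) = 1.1008

For an MA(q) process X_t = eps_t + sum_i theta_i eps_{t-i} with
Var(eps_t) = sigma^2, the variance is
  gamma(0) = sigma^2 * (1 + sum_i theta_i^2).
  sum_i theta_i^2 = (-0.3)^2 + (-0.104)^2 = 0.09 + 0.010816 = 0.100816.
  gamma(0) = 1 * (1 + 0.100816) = 1 * 1.100816 = 1.100816, which rounds to 1.1008.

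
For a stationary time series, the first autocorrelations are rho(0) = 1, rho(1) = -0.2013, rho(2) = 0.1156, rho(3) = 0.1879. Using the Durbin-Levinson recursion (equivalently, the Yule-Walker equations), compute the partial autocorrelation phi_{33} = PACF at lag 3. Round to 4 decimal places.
\phi_{33} = 0.2361

The PACF at lag k is phi_{kk}, the last component of the solution
to the Yule-Walker system G_k phi = r_k where
  (G_k)_{ij} = rho(|i - j|), (r_k)_i = rho(i), i,j = 1..k.
Equivalently, Durbin-Levinson gives phi_{kk} iteratively:
  phi_{11} = rho(1)
  phi_{kk} = [rho(k) - sum_{j=1..k-1} phi_{k-1,j} rho(k-j)]
            / [1 - sum_{j=1..k-1} phi_{k-1,j} rho(j)],
  phi_{k,j} = phi_{k-1,j} - phi_{kk} phi_{k-1,k-j},  j = 1..k-1.
Step k = 1:
  phi_11 = rho(1) = -0.2013.
Step k = 2:
  phi_22 = [rho(2) - phi_11 rho(1)] / [1 - phi_11 rho(1)] = [0.1156 - (-0.2013)(-0.2013)] / [1 - (-0.2013)(-0.2013)]
         = 0.07507831 / 0.95947831 = 0.078249.
  Update: phi_21 = phi_11 - phi_22 phi_11 = -0.2013 - (0.078249)(-0.2013) = -0.185548.
Step k = 3:
  phi_33 = [rho(3) - phi_21 rho(2) - phi_22 rho(1)] / [1 - phi_21 rho(1) - phi_22 rho(2)]
    numerator   = 0.1879 - (-0.185548)(0.1156) - (0.078249)(-0.2013) = 0.22510094
    denominator = 1 - (-0.185548)(-0.2013) - (0.078249)(0.1156) = 0.9536035
  phi_33 = 0.22510094 / 0.9536035 = 0.2361.
Therefore phi_{33} = 0.2361.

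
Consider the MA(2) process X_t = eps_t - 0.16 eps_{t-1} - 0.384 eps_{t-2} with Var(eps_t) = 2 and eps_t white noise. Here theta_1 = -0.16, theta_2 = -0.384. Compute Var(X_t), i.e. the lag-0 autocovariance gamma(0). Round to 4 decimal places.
\gamma(0) = 2.3461

For an MA(q) process X_t = eps_t + sum_i theta_i eps_{t-i} with
Var(eps_t) = sigma^2, the variance is
  gamma(0) = sigma^2 * (1 + sum_i theta_i^2).
  sum_i theta_i^2 = (-0.16)^2 + (-0.384)^2 = 0.0256 + 0.147456 = 0.173056.
  gamma(0) = 2 * (1 + 0.173056) = 2 * 1.173056 = 2.346112, which rounds to 2.3461.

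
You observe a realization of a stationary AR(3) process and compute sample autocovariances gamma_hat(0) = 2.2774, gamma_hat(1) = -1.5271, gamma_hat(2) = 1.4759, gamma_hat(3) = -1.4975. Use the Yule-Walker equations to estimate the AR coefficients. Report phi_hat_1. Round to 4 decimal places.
\hat\phi_{1} = -0.3249

The Yule-Walker equations for an AR(p) process read, in matrix form,
  Gamma_p phi = r_p,   with   (Gamma_p)_{ij} = gamma(|i - j|),
                       (r_p)_i = gamma(i),   i,j = 1..p.
Substitute the sample gammas (Toeplitz matrix and right-hand side of size 3):
  Gamma_p = [[2.2774, -1.5271, 1.4759], [-1.5271, 2.2774, -1.5271], [1.4759, -1.5271, 2.2774]]
  r_p     = [-1.5271, 1.4759, -1.4975]
Written out (R1..R3):
  (R1) 2.2774 phi_1 - 1.5271 phi_2 + 1.4759 phi_3 = -1.5271
  (R2) -1.5271 phi_1 + 2.2774 phi_2 - 1.5271 phi_3 = 1.4759
  (R3) 1.4759 phi_1 - 1.5271 phi_2 + 2.2774 phi_3 = -1.4975
Gaussian elimination:
  R2 <- R2 - (-1.5271/2.2774) R1 = R2 - (-0.670545) R1:  1.25341 phi_2 - 0.537442 phi_3 = 0.45191
  R3 <- R3 - (1.4759/2.2774) R1 = R3 - (0.648064) R1:  -0.537442 phi_2 + 1.320923 phi_3 = -0.507842
  R3 <- R3 - (-0.537442/1.25341) R2 = R3 - (-0.428784) R2:  1.090476 phi_3 = -0.31407
Back-substitution:
  phi_hat_3 = -0.31407 / 1.090476 = -0.288012
  phi_hat_2 = (0.45191 - (-0.537442)(-0.288012)) / 1.25341 = 0.23705
  phi_hat_1 = (-1.5271 - (-1.5271)(0.23705) - (1.4759)(-0.288012)) / 2.2774 = -0.324943
So phi_hat = [-0.3249, 0.2370, -0.2880].
Therefore phi_hat_1 = -0.3249.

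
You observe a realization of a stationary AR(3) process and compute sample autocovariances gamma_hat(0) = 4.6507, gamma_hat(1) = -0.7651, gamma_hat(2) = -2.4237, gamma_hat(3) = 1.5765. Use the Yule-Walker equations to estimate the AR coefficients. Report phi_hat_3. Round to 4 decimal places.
\hat\phi_{3} = 0.1690

The Yule-Walker equations for an AR(p) process read, in matrix form,
  Gamma_p phi = r_p,   with   (Gamma_p)_{ij} = gamma(|i - j|),
                       (r_p)_i = gamma(i),   i,j = 1..p.
Substitute the sample gammas (Toeplitz matrix and right-hand side of size 3):
  Gamma_p = [[4.6507, -0.7651, -2.4237], [-0.7651, 4.6507, -0.7651], [-2.4237, -0.7651, 4.6507]]
  r_p     = [-0.7651, -2.4237, 1.5765]
Written out (R1..R3):
  (R1) 4.6507 phi_1 - 0.7651 phi_2 - 2.4237 phi_3 = -0.7651
  (R2) -0.7651 phi_1 + 4.6507 phi_2 - 0.7651 phi_3 = -2.4237
  (R3) -2.4237 phi_1 - 0.7651 phi_2 + 4.6507 phi_3 = 1.5765
Gaussian elimination:
  R2 <- R2 - (-0.7651/4.6507) R1 = R2 - (-0.164513) R1:  4.524831 phi_2 - 1.16383 phi_3 = -2.549569
  R3 <- R3 - (-2.4237/4.6507) R1 = R3 - (-0.521147) R1:  -1.16383 phi_2 + 3.387595 phi_3 = 1.17777
  R3 <- R3 - (-1.16383/4.524831) R2 = R3 - (-0.25721) R2:  3.088247 phi_3 = 0.521997
Back-substitution:
  phi_hat_3 = 0.521997 / 3.088247 = 0.169027
  phi_hat_2 = (-2.549569 - (-1.16383)(0.169027)) / 4.524831 = -0.519986
  phi_hat_1 = (-0.7651 - (-0.7651)(-0.519986) - (-2.4237)(0.169027)) / 4.6507 = -0.161969
So phi_hat = [-0.1620, -0.5200, 0.1690].
Therefore phi_hat_3 = 0.1690.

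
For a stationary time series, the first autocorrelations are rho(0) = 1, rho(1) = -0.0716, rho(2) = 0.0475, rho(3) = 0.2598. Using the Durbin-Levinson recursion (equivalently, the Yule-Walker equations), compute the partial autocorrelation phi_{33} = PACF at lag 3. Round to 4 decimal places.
\phi_{33} = 0.2680

The PACF at lag k is phi_{kk}, the last component of the solution
to the Yule-Walker system G_k phi = r_k where
  (G_k)_{ij} = rho(|i - j|), (r_k)_i = rho(i), i,j = 1..k.
Equivalently, Durbin-Levinson gives phi_{kk} iteratively:
  phi_{11} = rho(1)
  phi_{kk} = [rho(k) - sum_{j=1..k-1} phi_{k-1,j} rho(k-j)]
            / [1 - sum_{j=1..k-1} phi_{k-1,j} rho(j)],
  phi_{k,j} = phi_{k-1,j} - phi_{kk} phi_{k-1,k-j},  j = 1..k-1.
Step k = 1:
  phi_11 = rho(1) = -0.0716.
Step k = 2:
  phi_22 = [rho(2) - phi_11 rho(1)] / [1 - phi_11 rho(1)] = [0.0475 - (-0.0716)(-0.0716)] / [1 - (-0.0716)(-0.0716)]
         = 0.04237344 / 0.99487344 = 0.042592.
  Update: phi_21 = phi_11 - phi_22 phi_11 = -0.0716 - (0.042592)(-0.0716) = -0.06855.
Step k = 3:
  phi_33 = [rho(3) - phi_21 rho(2) - phi_22 rho(1)] / [1 - phi_21 rho(1) - phi_22 rho(2)]
    numerator   = 0.2598 - (-0.06855)(0.0475) - (0.042592)(-0.0716) = 0.26610572
    denominator = 1 - (-0.06855)(-0.0716) - (0.042592)(0.0475) = 0.99306868
  phi_33 = 0.26610572 / 0.99306868 = 0.268.
Therefore phi_{33} = 0.2680.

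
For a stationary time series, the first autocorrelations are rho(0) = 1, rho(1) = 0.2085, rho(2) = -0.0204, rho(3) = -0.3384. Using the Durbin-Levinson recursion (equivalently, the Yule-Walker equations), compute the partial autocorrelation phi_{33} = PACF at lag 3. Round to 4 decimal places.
\phi_{33} = -0.3360

The PACF at lag k is phi_{kk}, the last component of the solution
to the Yule-Walker system G_k phi = r_k where
  (G_k)_{ij} = rho(|i - j|), (r_k)_i = rho(i), i,j = 1..k.
Equivalently, Durbin-Levinson gives phi_{kk} iteratively:
  phi_{11} = rho(1)
  phi_{kk} = [rho(k) - sum_{j=1..k-1} phi_{k-1,j} rho(k-j)]
            / [1 - sum_{j=1..k-1} phi_{k-1,j} rho(j)],
  phi_{k,j} = phi_{k-1,j} - phi_{kk} phi_{k-1,k-j},  j = 1..k-1.
Step k = 1:
  phi_11 = rho(1) = 0.2085.
Step k = 2:
  phi_22 = [rho(2) - phi_11 rho(1)] / [1 - phi_11 rho(1)] = [-0.0204 - (0.2085)(0.2085)] / [1 - (0.2085)(0.2085)]
         = -0.06387225 / 0.95652775 = -0.066775.
  Update: phi_21 = phi_11 - phi_22 phi_11 = 0.2085 - (-0.066775)(0.2085) = 0.222423.
Step k = 3:
  phi_33 = [rho(3) - phi_21 rho(2) - phi_22 rho(1)] / [1 - phi_21 rho(1) - phi_22 rho(2)]
    numerator   = -0.3384 - (0.222423)(-0.0204) - (-0.066775)(0.2085) = -0.31993997
    denominator = 1 - (0.222423)(0.2085) - (-0.066775)(-0.0204) = 0.95226267
  phi_33 = -0.31993997 / 0.95226267 = -0.336.
Therefore phi_{33} = -0.3360.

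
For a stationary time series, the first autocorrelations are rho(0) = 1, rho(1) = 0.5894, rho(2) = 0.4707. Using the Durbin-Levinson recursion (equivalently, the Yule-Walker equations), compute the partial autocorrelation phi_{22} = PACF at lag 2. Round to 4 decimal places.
\phi_{22} = 0.1889

The PACF at lag k is phi_{kk}, the last component of the solution
to the Yule-Walker system G_k phi = r_k where
  (G_k)_{ij} = rho(|i - j|), (r_k)_i = rho(i), i,j = 1..k.
Equivalently, Durbin-Levinson gives phi_{kk} iteratively:
  phi_{11} = rho(1)
  phi_{kk} = [rho(k) - sum_{j=1..k-1} phi_{k-1,j} rho(k-j)]
            / [1 - sum_{j=1..k-1} phi_{k-1,j} rho(j)],
  phi_{k,j} = phi_{k-1,j} - phi_{kk} phi_{k-1,k-j},  j = 1..k-1.
Step k = 1:
  phi_11 = rho(1) = 0.5894.
Step k = 2:
  phi_22 = [rho(2) - phi_11 rho(1)] / [1 - phi_11 rho(1)] = [0.4707 - (0.5894)(0.5894)] / [1 - (0.5894)(0.5894)]
         = 0.12330764 / 0.65260764 = 0.1889.
Therefore phi_{22} = 0.1889.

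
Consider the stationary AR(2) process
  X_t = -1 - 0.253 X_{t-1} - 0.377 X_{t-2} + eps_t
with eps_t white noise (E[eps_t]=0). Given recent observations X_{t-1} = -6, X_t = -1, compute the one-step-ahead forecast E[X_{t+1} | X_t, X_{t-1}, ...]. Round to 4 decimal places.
E[X_{t+1} \mid \mathcal F_t] = 1.5150

For an AR(p) model X_t = c + sum_i phi_i X_{t-i} + eps_t, the
one-step-ahead conditional mean is
  E[X_{t+1} | X_t, ...] = c + sum_i phi_i X_{t+1-i}.
Substitute known values:
  E[X_{t+1} | ...] = -1 + (-0.253) * (-1) + (-0.377) * (-6)
                   = 1.5150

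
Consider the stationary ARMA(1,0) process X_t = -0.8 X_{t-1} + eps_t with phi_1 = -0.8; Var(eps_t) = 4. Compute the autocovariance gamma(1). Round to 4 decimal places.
\gamma(1) = -8.8889

Multiply the model equation by X_{t-k} and take expectations. With theta_0 = psi_0 = 1 and psi_j the MA(infinity) weights, this gives
  gamma(k) - sum_i phi_i gamma(k-i) = c_k,
  c_k = sigma^2 * sum_{j=k..q} theta_j psi_{j-k}   (c_k = 0 for k > q),
using gamma(-m) = gamma(m).
Pure AR (q = 0): c_0 = sigma^2 = 4, c_k = 0 for k >= 1.
Equations for k = 0 and k = 1 (AR order 1):
  gamma(0) = phi_1 gamma(1) + c_0
  gamma(1) = phi_1 gamma(0) + c_1
Substituting the second into the first: gamma(0) (1 - phi_1^2) = c_0 + phi_1 c_1, so
  gamma(0) = c_0 / (1 - phi_1^2) = 4 / (1 - (-0.8)^2) = 4 / 0.36 = 11.111111.
  gamma(1) = phi_1 gamma(0) = (-0.8)(11.111111) = -8.888889.
Therefore gamma(1) = -8.8889 (to 4 decimal places).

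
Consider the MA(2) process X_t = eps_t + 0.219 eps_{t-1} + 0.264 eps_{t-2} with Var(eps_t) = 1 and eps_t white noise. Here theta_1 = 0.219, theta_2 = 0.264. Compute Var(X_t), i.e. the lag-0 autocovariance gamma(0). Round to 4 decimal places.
\gamma(0) = 1.1177

For an MA(q) process X_t = eps_t + sum_i theta_i eps_{t-i} with
Var(eps_t) = sigma^2, the variance is
  gamma(0) = sigma^2 * (1 + sum_i theta_i^2).
  sum_i theta_i^2 = (0.219)^2 + (0.264)^2 = 0.047961 + 0.069696 = 0.117657.
  gamma(0) = 1 * (1 + 0.117657) = 1 * 1.117657 = 1.117657, which rounds to 1.1177.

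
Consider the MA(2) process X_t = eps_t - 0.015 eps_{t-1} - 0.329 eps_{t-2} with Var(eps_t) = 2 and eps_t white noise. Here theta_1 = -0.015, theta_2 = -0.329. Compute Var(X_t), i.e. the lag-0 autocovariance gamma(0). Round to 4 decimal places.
\gamma(0) = 2.2169

For an MA(q) process X_t = eps_t + sum_i theta_i eps_{t-i} with
Var(eps_t) = sigma^2, the variance is
  gamma(0) = sigma^2 * (1 + sum_i theta_i^2).
  sum_i theta_i^2 = (-0.015)^2 + (-0.329)^2 = 0.000225 + 0.108241 = 0.108466.
  gamma(0) = 2 * (1 + 0.108466) = 2 * 1.108466 = 2.216932, which rounds to 2.2169.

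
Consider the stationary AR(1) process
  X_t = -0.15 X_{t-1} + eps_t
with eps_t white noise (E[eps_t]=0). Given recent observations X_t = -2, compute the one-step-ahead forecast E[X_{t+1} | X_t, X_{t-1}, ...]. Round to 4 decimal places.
E[X_{t+1} \mid \mathcal F_t] = 0.3000

For an AR(p) model X_t = c + sum_i phi_i X_{t-i} + eps_t, the
one-step-ahead conditional mean is
  E[X_{t+1} | X_t, ...] = c + sum_i phi_i X_{t+1-i}.
Substitute known values:
  E[X_{t+1} | ...] = (-0.15) * (-2)
                   = 0.3000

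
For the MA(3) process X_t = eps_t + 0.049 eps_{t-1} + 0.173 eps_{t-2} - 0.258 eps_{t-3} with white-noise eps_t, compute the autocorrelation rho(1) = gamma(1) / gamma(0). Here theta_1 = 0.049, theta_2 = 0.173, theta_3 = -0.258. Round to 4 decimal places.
\rho(1) = 0.0117

For an MA(q) process with theta_0 = 1, the autocovariance is
  gamma(k) = sigma^2 * sum_{i=0..q-k} theta_i * theta_{i+k},
and rho(k) = gamma(k) / gamma(0). Sigma^2 cancels.
  numerator   = (1)*(0.049) + (0.049)*(0.173) + (0.173)*(-0.258) = 0.012843.
  denominator = (1)^2 + (0.049)^2 + (0.173)^2 + (-0.258)^2 = 1.098894.
  rho(1) = 0.012843 / 1.098894 = 0.0117.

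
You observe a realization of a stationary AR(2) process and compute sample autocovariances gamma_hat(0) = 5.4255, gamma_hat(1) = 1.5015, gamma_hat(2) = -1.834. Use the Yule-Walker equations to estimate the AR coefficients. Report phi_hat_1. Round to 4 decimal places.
\hat\phi_{1} = 0.4010

The Yule-Walker equations for an AR(p) process read, in matrix form,
  Gamma_p phi = r_p,   with   (Gamma_p)_{ij} = gamma(|i - j|),
                       (r_p)_i = gamma(i),   i,j = 1..p.
Substitute the sample gammas (Toeplitz matrix and right-hand side of size 2):
  Gamma_p = [[5.4255, 1.5015], [1.5015, 5.4255]]
  r_p     = [1.5015, -1.834]
Written out:
  5.4255 phi_1 + 1.5015 phi_2 = 1.5015
  1.5015 phi_1 + 5.4255 phi_2 = -1.834
Solve by Cramer's rule:
  det = gamma(0)^2 - gamma(1)^2 = (5.4255)^2 - (1.5015)^2 = 29.43605025 - 2.25450225 = 27.181548
  phi_hat_1 = [gamma(1) gamma(0) - gamma(1) gamma(2)] / det = [(1.5015)(5.4255) - (1.5015)(-1.834)] / 27.181548 = 10.90013925 / 27.181548 = 0.401
  phi_hat_2 = [gamma(0) gamma(2) - gamma(1)^2] / det = [(5.4255)(-1.834) - (1.5015)^2] / 27.181548 = -12.20486925 / 27.181548 = -0.449
So phi_hat = [0.4010, -0.4490].
Therefore phi_hat_1 = 0.4010.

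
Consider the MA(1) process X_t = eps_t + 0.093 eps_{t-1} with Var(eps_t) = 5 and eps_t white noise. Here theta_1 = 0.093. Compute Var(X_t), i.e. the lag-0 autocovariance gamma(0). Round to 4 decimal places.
\gamma(0) = 5.0432

For an MA(q) process X_t = eps_t + sum_i theta_i eps_{t-i} with
Var(eps_t) = sigma^2, the variance is
  gamma(0) = sigma^2 * (1 + sum_i theta_i^2).
  sum_i theta_i^2 = (0.093)^2 = 0.008649.
  gamma(0) = 5 * (1 + 0.008649) = 5 * 1.008649 = 5.043245, which rounds to 5.0432.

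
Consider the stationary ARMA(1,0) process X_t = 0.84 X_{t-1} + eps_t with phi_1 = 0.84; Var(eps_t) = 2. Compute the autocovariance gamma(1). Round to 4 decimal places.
\gamma(1) = 5.7065

Multiply the model equation by X_{t-k} and take expectations. With theta_0 = psi_0 = 1 and psi_j the MA(infinity) weights, this gives
  gamma(k) - sum_i phi_i gamma(k-i) = c_k,
  c_k = sigma^2 * sum_{j=k..q} theta_j psi_{j-k}   (c_k = 0 for k > q),
using gamma(-m) = gamma(m).
Pure AR (q = 0): c_0 = sigma^2 = 2, c_k = 0 for k >= 1.
Equations for k = 0 and k = 1 (AR order 1):
  gamma(0) = phi_1 gamma(1) + c_0
  gamma(1) = phi_1 gamma(0) + c_1
Substituting the second into the first: gamma(0) (1 - phi_1^2) = c_0 + phi_1 c_1, so
  gamma(0) = c_0 / (1 - phi_1^2) = 2 / (1 - (0.84)^2) = 2 / 0.2944 = 6.793478.
  gamma(1) = phi_1 gamma(0) = (0.84)(6.793478) = 5.706522.
Therefore gamma(1) = 5.7065 (to 4 decimal places).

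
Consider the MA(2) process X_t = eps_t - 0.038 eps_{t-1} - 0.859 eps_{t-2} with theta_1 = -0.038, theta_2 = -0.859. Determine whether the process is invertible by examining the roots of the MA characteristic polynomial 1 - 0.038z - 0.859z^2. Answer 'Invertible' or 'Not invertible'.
\text{Invertible}

The MA(q) characteristic polynomial is P(z) = 1 - 0.038z - 0.859z^2.
Invertibility requires all roots to lie outside the unit circle, i.e. |z| > 1 for every root.
Set 1 + (-0.038) z + (-0.859) z^2 = 0, i.e. a z^2 + b z + c = 0 with a = -0.859, b = -0.038, c = 1.
Discriminant D = b^2 - 4ac = (-0.038)^2 - 4*(-0.859)*1 = 0.001444 - (-3.436) = 3.437444.
D >= 0, so the roots are real: z = (-b +/- sqrt(D)) / (2a) = (0.038 +/- 1.854035) / (-1.718).
  z_1 = (0.038 + 1.854035) / (-1.718) = -1.1013,   |z_1| = 1.1013.
  z_2 = (0.038 - 1.854035) / (-1.718) = 1.0571,   |z_2| = 1.0571.
Moduli of all roots: 1.1013, 1.0571.
All moduli strictly greater than 1? Yes.
Verdict: Invertible.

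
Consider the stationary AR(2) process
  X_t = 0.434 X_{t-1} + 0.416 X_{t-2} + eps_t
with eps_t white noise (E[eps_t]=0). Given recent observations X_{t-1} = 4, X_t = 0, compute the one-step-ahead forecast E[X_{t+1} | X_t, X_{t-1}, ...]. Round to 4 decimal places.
E[X_{t+1} \mid \mathcal F_t] = 1.6640

For an AR(p) model X_t = c + sum_i phi_i X_{t-i} + eps_t, the
one-step-ahead conditional mean is
  E[X_{t+1} | X_t, ...] = c + sum_i phi_i X_{t+1-i}.
Substitute known values:
  E[X_{t+1} | ...] = (0.434) * (0) + (0.416) * (4)
                   = 1.6640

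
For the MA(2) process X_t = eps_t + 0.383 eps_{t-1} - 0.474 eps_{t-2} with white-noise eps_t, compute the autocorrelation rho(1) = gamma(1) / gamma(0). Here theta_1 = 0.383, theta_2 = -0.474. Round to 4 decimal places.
\rho(1) = 0.1469

For an MA(q) process with theta_0 = 1, the autocovariance is
  gamma(k) = sigma^2 * sum_{i=0..q-k} theta_i * theta_{i+k},
and rho(k) = gamma(k) / gamma(0). Sigma^2 cancels.
  numerator   = (1)*(0.383) + (0.383)*(-0.474) = 0.201458.
  denominator = (1)^2 + (0.383)^2 + (-0.474)^2 = 1.371365.
  rho(1) = 0.201458 / 1.371365 = 0.1469.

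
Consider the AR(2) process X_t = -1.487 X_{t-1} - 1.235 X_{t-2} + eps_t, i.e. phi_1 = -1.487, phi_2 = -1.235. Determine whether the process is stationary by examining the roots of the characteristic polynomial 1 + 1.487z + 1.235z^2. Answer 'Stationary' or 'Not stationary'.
\text{Not stationary}

The AR(p) characteristic polynomial is P(z) = 1 + 1.487z + 1.235z^2.
Stationarity requires all roots to lie outside the unit circle, i.e. |z| > 1 for every root.
Set 1 + (1.487) z + (1.235) z^2 = 0, i.e. a z^2 + b z + c = 0 with a = 1.235, b = 1.487, c = 1.
Discriminant D = b^2 - 4ac = (1.487)^2 - 4*(1.235)*1 = 2.211169 - (4.94) = -2.728831.
D < 0, so the roots are the complex-conjugate pair z = (-b +/- i sqrt(-D)) / (2a) = -0.602 +/- 0.6688i.
For a conjugate pair |z|^2 = z * conj(z) = (product of roots) = c/a = 1/(1.235) = 0.809717, so |z| = sqrt(0.809717) = 0.8998 for both roots.
Moduli of all roots: 0.8998, 0.8998.
All moduli strictly greater than 1? No.
Verdict: Not stationary.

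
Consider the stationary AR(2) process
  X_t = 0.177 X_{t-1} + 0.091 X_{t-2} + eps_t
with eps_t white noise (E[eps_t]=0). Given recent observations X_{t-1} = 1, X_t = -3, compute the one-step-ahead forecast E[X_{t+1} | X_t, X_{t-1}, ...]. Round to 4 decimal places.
E[X_{t+1} \mid \mathcal F_t] = -0.4400

For an AR(p) model X_t = c + sum_i phi_i X_{t-i} + eps_t, the
one-step-ahead conditional mean is
  E[X_{t+1} | X_t, ...] = c + sum_i phi_i X_{t+1-i}.
Substitute known values:
  E[X_{t+1} | ...] = (0.177) * (-3) + (0.091) * (1)
                   = -0.4400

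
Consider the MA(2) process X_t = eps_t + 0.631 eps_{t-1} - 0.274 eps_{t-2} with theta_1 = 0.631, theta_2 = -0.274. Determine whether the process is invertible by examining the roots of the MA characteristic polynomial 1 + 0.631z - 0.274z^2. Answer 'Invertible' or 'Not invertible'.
\text{Invertible}

The MA(q) characteristic polynomial is P(z) = 1 + 0.631z - 0.274z^2.
Invertibility requires all roots to lie outside the unit circle, i.e. |z| > 1 for every root.
Set 1 + (0.631) z + (-0.274) z^2 = 0, i.e. a z^2 + b z + c = 0 with a = -0.274, b = 0.631, c = 1.
Discriminant D = b^2 - 4ac = (0.631)^2 - 4*(-0.274)*1 = 0.398161 - (-1.096) = 1.494161.
D >= 0, so the roots are real: z = (-b +/- sqrt(D)) / (2a) = (-0.631 +/- 1.222359) / (-0.548).
  z_1 = (-0.631 + 1.222359) / (-0.548) = -1.0791,   |z_1| = 1.0791.
  z_2 = (-0.631 - 1.222359) / (-0.548) = 3.382,   |z_2| = 3.382.
Moduli of all roots: 1.0791, 3.3820.
All moduli strictly greater than 1? Yes.
Verdict: Invertible.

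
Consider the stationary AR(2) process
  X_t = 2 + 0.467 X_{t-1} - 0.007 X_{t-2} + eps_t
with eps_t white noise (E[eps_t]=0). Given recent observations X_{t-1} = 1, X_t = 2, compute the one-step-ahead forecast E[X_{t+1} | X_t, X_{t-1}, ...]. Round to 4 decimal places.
E[X_{t+1} \mid \mathcal F_t] = 2.9270

For an AR(p) model X_t = c + sum_i phi_i X_{t-i} + eps_t, the
one-step-ahead conditional mean is
  E[X_{t+1} | X_t, ...] = c + sum_i phi_i X_{t+1-i}.
Substitute known values:
  E[X_{t+1} | ...] = 2 + (0.467) * (2) + (-0.007) * (1)
                   = 2.9270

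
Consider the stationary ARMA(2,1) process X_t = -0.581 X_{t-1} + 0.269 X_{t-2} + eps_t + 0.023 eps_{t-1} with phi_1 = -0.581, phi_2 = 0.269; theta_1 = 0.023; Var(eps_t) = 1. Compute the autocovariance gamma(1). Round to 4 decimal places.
\gamma(1) = -2.2111

Multiply the model equation by X_{t-k} and take expectations. With theta_0 = psi_0 = 1 and psi_j the MA(infinity) weights, this gives
  gamma(k) - sum_i phi_i gamma(k-i) = c_k,
  c_k = sigma^2 * sum_{j=k..q} theta_j psi_{j-k}   (c_k = 0 for k > q),
using gamma(-m) = gamma(m).
psi-weights needed (psi_j = theta_j + sum_i phi_i psi_{j-i}):
  psi_1 = theta_1 + phi_1 = 0.023 + (-0.581) = -0.558
Right-hand sides:
  c_0 = sigma^2 (1 + theta_1 psi_1) = 1 * (1 + (0.023)(-0.558)) = 1 * 0.987166 = 0.987166
  c_1 = sigma^2 theta_1 = 1 * (0.023) = 0.023
  c_2 = 0
Equations for k = 0, 1, 2 (AR order 2, c_2 = 0):
  (E0) gamma(0) = phi_1 gamma(1) + phi_2 gamma(2) + c_0
  (E1) gamma(1) = phi_1 gamma(0) + phi_2 gamma(1) + c_1
  (E2) gamma(2) = phi_1 gamma(1) + phi_2 gamma(0)
From (E1): gamma(1) = A gamma(0) + B with
  A = phi_1 / (1 - phi_2) = -0.581 / 0.731 = -0.794802,   B = c_1 / (1 - phi_2) = 0.023 / 0.731 = 0.031464.
Insert (E2) into (E0): gamma(0) (1 - phi_2^2) = phi_1 (1 + phi_2) gamma(1) + c_0.
  phi_1 (1 + phi_2) = (-0.581)(1.269) = -0.737289,   1 - phi_2^2 = 0.927639.
Replace gamma(1) by A gamma(0) + B and collect gamma(0):
  gamma(0) [0.927639 - (-0.737289)(-0.794802)] = (-0.737289)(0.031464) + 0.987166
  gamma(0) * 0.34164 = 0.963968
  gamma(0) = 0.963968 / 0.34164 = 2.821586.
  gamma(1) = A gamma(0) + B = (-0.794802)(2.821586) + (0.031464) = -2.211138.
Therefore gamma(1) = -2.2111 (to 4 decimal places).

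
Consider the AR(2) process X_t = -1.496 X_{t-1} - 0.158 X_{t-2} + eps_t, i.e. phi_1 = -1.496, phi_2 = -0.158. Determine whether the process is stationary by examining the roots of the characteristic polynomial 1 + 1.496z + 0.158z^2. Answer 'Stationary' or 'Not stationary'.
\text{Not stationary}

The AR(p) characteristic polynomial is P(z) = 1 + 1.496z + 0.158z^2.
Stationarity requires all roots to lie outside the unit circle, i.e. |z| > 1 for every root.
Set 1 + (1.496) z + (0.158) z^2 = 0, i.e. a z^2 + b z + c = 0 with a = 0.158, b = 1.496, c = 1.
Discriminant D = b^2 - 4ac = (1.496)^2 - 4*(0.158)*1 = 2.238016 - (0.632) = 1.606016.
D >= 0, so the roots are real: z = (-b +/- sqrt(D)) / (2a) = (-1.496 +/- 1.267287) / (0.316).
  z_1 = (-1.496 + 1.267287) / (0.316) = -0.7238,   |z_1| = 0.7238.
  z_2 = (-1.496 - 1.267287) / (0.316) = -8.7446,   |z_2| = 8.7446.
Moduli of all roots: 0.7238, 8.7446.
All moduli strictly greater than 1? No.
Verdict: Not stationary.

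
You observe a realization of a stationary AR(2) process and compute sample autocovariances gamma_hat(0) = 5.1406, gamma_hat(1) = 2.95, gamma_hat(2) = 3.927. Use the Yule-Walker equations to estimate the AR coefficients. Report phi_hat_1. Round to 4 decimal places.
\hat\phi_{1} = 0.2020

The Yule-Walker equations for an AR(p) process read, in matrix form,
  Gamma_p phi = r_p,   with   (Gamma_p)_{ij} = gamma(|i - j|),
                       (r_p)_i = gamma(i),   i,j = 1..p.
Substitute the sample gammas (Toeplitz matrix and right-hand side of size 2):
  Gamma_p = [[5.1406, 2.95], [2.95, 5.1406]]
  r_p     = [2.95, 3.927]
Written out:
  5.1406 phi_1 + 2.95 phi_2 = 2.95
  2.95 phi_1 + 5.1406 phi_2 = 3.927
Solve by Cramer's rule:
  det = gamma(0)^2 - gamma(1)^2 = (5.1406)^2 - (2.95)^2 = 26.42576836 - 8.7025 = 17.72326836
  phi_hat_1 = [gamma(1) gamma(0) - gamma(1) gamma(2)] / det = [(2.95)(5.1406) - (2.95)(3.927)] / 17.72326836 = 3.58012 / 17.72326836 = 0.202
  phi_hat_2 = [gamma(0) gamma(2) - gamma(1)^2] / det = [(5.1406)(3.927) - (2.95)^2] / 17.72326836 = 11.4846362 / 17.72326836 = 0.648
So phi_hat = [0.2020, 0.6480].
Therefore phi_hat_1 = 0.2020.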